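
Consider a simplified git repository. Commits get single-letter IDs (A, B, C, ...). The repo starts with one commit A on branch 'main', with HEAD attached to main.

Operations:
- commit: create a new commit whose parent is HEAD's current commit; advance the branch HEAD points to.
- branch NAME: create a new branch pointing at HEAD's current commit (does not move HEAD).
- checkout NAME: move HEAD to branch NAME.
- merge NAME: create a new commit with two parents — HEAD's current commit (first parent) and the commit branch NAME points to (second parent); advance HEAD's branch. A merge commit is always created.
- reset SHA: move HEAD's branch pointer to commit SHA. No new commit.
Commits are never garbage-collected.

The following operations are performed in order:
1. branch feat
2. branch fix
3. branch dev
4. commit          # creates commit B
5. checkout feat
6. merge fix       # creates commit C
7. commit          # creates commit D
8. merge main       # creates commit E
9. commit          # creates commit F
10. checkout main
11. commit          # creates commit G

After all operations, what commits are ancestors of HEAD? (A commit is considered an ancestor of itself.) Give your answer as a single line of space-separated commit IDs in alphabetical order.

Answer: A B G

Derivation:
After op 1 (branch): HEAD=main@A [feat=A main=A]
After op 2 (branch): HEAD=main@A [feat=A fix=A main=A]
After op 3 (branch): HEAD=main@A [dev=A feat=A fix=A main=A]
After op 4 (commit): HEAD=main@B [dev=A feat=A fix=A main=B]
After op 5 (checkout): HEAD=feat@A [dev=A feat=A fix=A main=B]
After op 6 (merge): HEAD=feat@C [dev=A feat=C fix=A main=B]
After op 7 (commit): HEAD=feat@D [dev=A feat=D fix=A main=B]
After op 8 (merge): HEAD=feat@E [dev=A feat=E fix=A main=B]
After op 9 (commit): HEAD=feat@F [dev=A feat=F fix=A main=B]
After op 10 (checkout): HEAD=main@B [dev=A feat=F fix=A main=B]
After op 11 (commit): HEAD=main@G [dev=A feat=F fix=A main=G]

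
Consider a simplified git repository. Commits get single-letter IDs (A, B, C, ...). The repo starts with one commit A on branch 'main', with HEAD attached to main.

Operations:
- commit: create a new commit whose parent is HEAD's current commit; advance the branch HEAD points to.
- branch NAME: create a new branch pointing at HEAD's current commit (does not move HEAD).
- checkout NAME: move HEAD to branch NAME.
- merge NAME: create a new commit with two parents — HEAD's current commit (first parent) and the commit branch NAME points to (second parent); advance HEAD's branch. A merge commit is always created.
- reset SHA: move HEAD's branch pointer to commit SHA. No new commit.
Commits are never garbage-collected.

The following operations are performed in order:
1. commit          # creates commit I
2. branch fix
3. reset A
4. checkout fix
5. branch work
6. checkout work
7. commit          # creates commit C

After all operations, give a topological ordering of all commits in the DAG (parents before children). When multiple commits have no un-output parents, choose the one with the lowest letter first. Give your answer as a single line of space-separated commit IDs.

Answer: A I C

Derivation:
After op 1 (commit): HEAD=main@I [main=I]
After op 2 (branch): HEAD=main@I [fix=I main=I]
After op 3 (reset): HEAD=main@A [fix=I main=A]
After op 4 (checkout): HEAD=fix@I [fix=I main=A]
After op 5 (branch): HEAD=fix@I [fix=I main=A work=I]
After op 6 (checkout): HEAD=work@I [fix=I main=A work=I]
After op 7 (commit): HEAD=work@C [fix=I main=A work=C]
commit A: parents=[]
commit C: parents=['I']
commit I: parents=['A']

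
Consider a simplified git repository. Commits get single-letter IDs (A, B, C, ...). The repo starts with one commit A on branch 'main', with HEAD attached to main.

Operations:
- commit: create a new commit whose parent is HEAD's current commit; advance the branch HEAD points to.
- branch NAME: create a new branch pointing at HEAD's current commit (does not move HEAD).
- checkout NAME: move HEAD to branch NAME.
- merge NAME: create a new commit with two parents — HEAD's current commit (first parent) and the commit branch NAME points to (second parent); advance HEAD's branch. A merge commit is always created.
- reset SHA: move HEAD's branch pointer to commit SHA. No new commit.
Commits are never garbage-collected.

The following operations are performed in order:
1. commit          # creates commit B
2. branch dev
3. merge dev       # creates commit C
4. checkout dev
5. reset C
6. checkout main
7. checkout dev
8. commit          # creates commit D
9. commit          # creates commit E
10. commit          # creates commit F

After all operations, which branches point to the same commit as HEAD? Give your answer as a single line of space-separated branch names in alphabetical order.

After op 1 (commit): HEAD=main@B [main=B]
After op 2 (branch): HEAD=main@B [dev=B main=B]
After op 3 (merge): HEAD=main@C [dev=B main=C]
After op 4 (checkout): HEAD=dev@B [dev=B main=C]
After op 5 (reset): HEAD=dev@C [dev=C main=C]
After op 6 (checkout): HEAD=main@C [dev=C main=C]
After op 7 (checkout): HEAD=dev@C [dev=C main=C]
After op 8 (commit): HEAD=dev@D [dev=D main=C]
After op 9 (commit): HEAD=dev@E [dev=E main=C]
After op 10 (commit): HEAD=dev@F [dev=F main=C]

Answer: dev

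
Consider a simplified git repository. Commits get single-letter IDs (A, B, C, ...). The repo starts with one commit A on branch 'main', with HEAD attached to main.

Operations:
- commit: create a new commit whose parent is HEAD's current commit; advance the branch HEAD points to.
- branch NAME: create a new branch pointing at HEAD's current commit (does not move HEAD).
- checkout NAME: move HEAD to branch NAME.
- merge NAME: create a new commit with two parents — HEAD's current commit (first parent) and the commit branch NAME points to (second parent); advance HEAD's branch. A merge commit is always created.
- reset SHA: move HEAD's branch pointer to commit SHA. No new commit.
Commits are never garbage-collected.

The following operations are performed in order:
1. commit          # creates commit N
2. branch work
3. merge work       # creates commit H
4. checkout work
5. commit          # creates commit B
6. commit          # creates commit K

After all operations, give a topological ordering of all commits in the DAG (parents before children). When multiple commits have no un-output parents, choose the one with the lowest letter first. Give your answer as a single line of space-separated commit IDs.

After op 1 (commit): HEAD=main@N [main=N]
After op 2 (branch): HEAD=main@N [main=N work=N]
After op 3 (merge): HEAD=main@H [main=H work=N]
After op 4 (checkout): HEAD=work@N [main=H work=N]
After op 5 (commit): HEAD=work@B [main=H work=B]
After op 6 (commit): HEAD=work@K [main=H work=K]
commit A: parents=[]
commit B: parents=['N']
commit H: parents=['N', 'N']
commit K: parents=['B']
commit N: parents=['A']

Answer: A N B H K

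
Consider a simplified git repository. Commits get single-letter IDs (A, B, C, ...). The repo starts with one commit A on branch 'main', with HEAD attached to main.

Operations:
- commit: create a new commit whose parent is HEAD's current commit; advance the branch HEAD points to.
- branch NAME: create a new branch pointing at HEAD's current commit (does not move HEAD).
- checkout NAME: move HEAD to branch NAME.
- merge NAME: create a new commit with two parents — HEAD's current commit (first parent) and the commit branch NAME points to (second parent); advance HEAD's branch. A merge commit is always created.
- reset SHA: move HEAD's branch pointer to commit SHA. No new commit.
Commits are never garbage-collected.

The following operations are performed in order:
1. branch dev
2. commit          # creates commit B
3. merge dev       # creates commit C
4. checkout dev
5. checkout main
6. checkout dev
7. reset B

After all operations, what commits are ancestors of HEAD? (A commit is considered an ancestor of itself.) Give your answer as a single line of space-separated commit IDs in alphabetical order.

After op 1 (branch): HEAD=main@A [dev=A main=A]
After op 2 (commit): HEAD=main@B [dev=A main=B]
After op 3 (merge): HEAD=main@C [dev=A main=C]
After op 4 (checkout): HEAD=dev@A [dev=A main=C]
After op 5 (checkout): HEAD=main@C [dev=A main=C]
After op 6 (checkout): HEAD=dev@A [dev=A main=C]
After op 7 (reset): HEAD=dev@B [dev=B main=C]

Answer: A B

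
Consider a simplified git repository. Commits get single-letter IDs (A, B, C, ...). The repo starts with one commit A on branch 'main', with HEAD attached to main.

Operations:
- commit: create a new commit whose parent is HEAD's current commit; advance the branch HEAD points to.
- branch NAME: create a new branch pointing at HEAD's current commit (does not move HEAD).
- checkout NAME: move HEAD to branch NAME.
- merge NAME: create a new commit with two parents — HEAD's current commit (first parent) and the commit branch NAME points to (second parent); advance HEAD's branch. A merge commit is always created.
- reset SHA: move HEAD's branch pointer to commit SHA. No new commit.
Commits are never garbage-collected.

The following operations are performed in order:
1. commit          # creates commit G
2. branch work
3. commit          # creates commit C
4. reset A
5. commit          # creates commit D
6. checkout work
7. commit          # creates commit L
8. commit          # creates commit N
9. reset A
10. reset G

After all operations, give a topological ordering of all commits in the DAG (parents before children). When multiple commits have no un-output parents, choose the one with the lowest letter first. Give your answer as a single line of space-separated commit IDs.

After op 1 (commit): HEAD=main@G [main=G]
After op 2 (branch): HEAD=main@G [main=G work=G]
After op 3 (commit): HEAD=main@C [main=C work=G]
After op 4 (reset): HEAD=main@A [main=A work=G]
After op 5 (commit): HEAD=main@D [main=D work=G]
After op 6 (checkout): HEAD=work@G [main=D work=G]
After op 7 (commit): HEAD=work@L [main=D work=L]
After op 8 (commit): HEAD=work@N [main=D work=N]
After op 9 (reset): HEAD=work@A [main=D work=A]
After op 10 (reset): HEAD=work@G [main=D work=G]
commit A: parents=[]
commit C: parents=['G']
commit D: parents=['A']
commit G: parents=['A']
commit L: parents=['G']
commit N: parents=['L']

Answer: A D G C L N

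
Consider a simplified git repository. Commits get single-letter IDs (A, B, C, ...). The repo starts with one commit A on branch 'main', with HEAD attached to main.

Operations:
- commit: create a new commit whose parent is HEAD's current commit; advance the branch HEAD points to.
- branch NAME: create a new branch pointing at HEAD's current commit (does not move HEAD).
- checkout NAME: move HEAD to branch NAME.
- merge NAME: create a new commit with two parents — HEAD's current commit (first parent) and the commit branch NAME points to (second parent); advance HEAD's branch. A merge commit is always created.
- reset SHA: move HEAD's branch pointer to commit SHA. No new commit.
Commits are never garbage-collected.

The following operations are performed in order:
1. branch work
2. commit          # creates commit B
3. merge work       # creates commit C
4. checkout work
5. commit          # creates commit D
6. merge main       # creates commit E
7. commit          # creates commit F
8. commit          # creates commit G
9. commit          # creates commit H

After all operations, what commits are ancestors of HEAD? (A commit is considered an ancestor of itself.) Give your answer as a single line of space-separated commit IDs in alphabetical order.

After op 1 (branch): HEAD=main@A [main=A work=A]
After op 2 (commit): HEAD=main@B [main=B work=A]
After op 3 (merge): HEAD=main@C [main=C work=A]
After op 4 (checkout): HEAD=work@A [main=C work=A]
After op 5 (commit): HEAD=work@D [main=C work=D]
After op 6 (merge): HEAD=work@E [main=C work=E]
After op 7 (commit): HEAD=work@F [main=C work=F]
After op 8 (commit): HEAD=work@G [main=C work=G]
After op 9 (commit): HEAD=work@H [main=C work=H]

Answer: A B C D E F G H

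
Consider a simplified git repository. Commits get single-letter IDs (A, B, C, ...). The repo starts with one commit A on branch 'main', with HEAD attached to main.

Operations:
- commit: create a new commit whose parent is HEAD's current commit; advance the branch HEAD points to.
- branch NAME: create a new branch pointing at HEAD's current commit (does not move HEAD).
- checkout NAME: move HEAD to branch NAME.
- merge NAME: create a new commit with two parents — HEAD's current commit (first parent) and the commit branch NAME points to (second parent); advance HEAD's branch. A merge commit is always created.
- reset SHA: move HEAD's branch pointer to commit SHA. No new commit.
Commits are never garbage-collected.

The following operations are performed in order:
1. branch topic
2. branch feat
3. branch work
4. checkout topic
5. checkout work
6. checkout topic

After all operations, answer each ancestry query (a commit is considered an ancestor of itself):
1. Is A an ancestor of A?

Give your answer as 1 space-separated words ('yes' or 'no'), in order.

After op 1 (branch): HEAD=main@A [main=A topic=A]
After op 2 (branch): HEAD=main@A [feat=A main=A topic=A]
After op 3 (branch): HEAD=main@A [feat=A main=A topic=A work=A]
After op 4 (checkout): HEAD=topic@A [feat=A main=A topic=A work=A]
After op 5 (checkout): HEAD=work@A [feat=A main=A topic=A work=A]
After op 6 (checkout): HEAD=topic@A [feat=A main=A topic=A work=A]
ancestors(A) = {A}; A in? yes

Answer: yes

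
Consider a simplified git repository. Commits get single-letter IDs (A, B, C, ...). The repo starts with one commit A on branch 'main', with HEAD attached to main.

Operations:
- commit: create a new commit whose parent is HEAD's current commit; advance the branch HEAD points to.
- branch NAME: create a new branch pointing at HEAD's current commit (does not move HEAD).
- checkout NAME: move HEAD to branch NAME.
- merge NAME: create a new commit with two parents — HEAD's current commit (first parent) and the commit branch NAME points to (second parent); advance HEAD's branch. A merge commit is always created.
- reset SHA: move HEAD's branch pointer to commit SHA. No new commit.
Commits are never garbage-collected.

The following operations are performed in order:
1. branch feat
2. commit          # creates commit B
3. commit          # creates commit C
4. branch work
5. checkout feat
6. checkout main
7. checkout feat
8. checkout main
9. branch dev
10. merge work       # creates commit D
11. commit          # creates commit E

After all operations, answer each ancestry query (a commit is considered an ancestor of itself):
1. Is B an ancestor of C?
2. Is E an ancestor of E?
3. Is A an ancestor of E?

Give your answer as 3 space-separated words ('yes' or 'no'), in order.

After op 1 (branch): HEAD=main@A [feat=A main=A]
After op 2 (commit): HEAD=main@B [feat=A main=B]
After op 3 (commit): HEAD=main@C [feat=A main=C]
After op 4 (branch): HEAD=main@C [feat=A main=C work=C]
After op 5 (checkout): HEAD=feat@A [feat=A main=C work=C]
After op 6 (checkout): HEAD=main@C [feat=A main=C work=C]
After op 7 (checkout): HEAD=feat@A [feat=A main=C work=C]
After op 8 (checkout): HEAD=main@C [feat=A main=C work=C]
After op 9 (branch): HEAD=main@C [dev=C feat=A main=C work=C]
After op 10 (merge): HEAD=main@D [dev=C feat=A main=D work=C]
After op 11 (commit): HEAD=main@E [dev=C feat=A main=E work=C]
ancestors(C) = {A,B,C}; B in? yes
ancestors(E) = {A,B,C,D,E}; E in? yes
ancestors(E) = {A,B,C,D,E}; A in? yes

Answer: yes yes yes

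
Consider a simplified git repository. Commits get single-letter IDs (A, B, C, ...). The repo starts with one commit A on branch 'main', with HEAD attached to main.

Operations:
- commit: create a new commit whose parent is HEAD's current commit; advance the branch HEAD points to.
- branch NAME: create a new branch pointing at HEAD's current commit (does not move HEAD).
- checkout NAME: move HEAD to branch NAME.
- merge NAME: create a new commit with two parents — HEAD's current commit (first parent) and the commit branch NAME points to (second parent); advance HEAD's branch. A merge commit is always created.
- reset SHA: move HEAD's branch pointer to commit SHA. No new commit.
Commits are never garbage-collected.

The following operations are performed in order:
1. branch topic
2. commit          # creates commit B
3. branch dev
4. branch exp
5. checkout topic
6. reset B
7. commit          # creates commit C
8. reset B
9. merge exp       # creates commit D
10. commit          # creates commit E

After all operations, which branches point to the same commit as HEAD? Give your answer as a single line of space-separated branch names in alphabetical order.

Answer: topic

Derivation:
After op 1 (branch): HEAD=main@A [main=A topic=A]
After op 2 (commit): HEAD=main@B [main=B topic=A]
After op 3 (branch): HEAD=main@B [dev=B main=B topic=A]
After op 4 (branch): HEAD=main@B [dev=B exp=B main=B topic=A]
After op 5 (checkout): HEAD=topic@A [dev=B exp=B main=B topic=A]
After op 6 (reset): HEAD=topic@B [dev=B exp=B main=B topic=B]
After op 7 (commit): HEAD=topic@C [dev=B exp=B main=B topic=C]
After op 8 (reset): HEAD=topic@B [dev=B exp=B main=B topic=B]
After op 9 (merge): HEAD=topic@D [dev=B exp=B main=B topic=D]
After op 10 (commit): HEAD=topic@E [dev=B exp=B main=B topic=E]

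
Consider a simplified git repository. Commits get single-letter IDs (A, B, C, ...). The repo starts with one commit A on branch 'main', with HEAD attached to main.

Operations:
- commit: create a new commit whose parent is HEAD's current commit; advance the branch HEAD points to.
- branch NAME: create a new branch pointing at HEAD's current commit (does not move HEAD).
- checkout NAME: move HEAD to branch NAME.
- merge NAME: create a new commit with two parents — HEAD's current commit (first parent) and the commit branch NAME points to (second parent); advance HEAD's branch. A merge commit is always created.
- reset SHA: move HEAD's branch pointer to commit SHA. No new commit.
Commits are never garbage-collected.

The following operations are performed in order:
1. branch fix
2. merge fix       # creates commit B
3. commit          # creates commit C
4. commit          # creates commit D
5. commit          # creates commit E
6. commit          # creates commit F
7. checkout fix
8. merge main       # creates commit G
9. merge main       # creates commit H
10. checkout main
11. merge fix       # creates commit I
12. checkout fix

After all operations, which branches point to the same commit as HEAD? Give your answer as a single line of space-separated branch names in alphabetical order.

After op 1 (branch): HEAD=main@A [fix=A main=A]
After op 2 (merge): HEAD=main@B [fix=A main=B]
After op 3 (commit): HEAD=main@C [fix=A main=C]
After op 4 (commit): HEAD=main@D [fix=A main=D]
After op 5 (commit): HEAD=main@E [fix=A main=E]
After op 6 (commit): HEAD=main@F [fix=A main=F]
After op 7 (checkout): HEAD=fix@A [fix=A main=F]
After op 8 (merge): HEAD=fix@G [fix=G main=F]
After op 9 (merge): HEAD=fix@H [fix=H main=F]
After op 10 (checkout): HEAD=main@F [fix=H main=F]
After op 11 (merge): HEAD=main@I [fix=H main=I]
After op 12 (checkout): HEAD=fix@H [fix=H main=I]

Answer: fix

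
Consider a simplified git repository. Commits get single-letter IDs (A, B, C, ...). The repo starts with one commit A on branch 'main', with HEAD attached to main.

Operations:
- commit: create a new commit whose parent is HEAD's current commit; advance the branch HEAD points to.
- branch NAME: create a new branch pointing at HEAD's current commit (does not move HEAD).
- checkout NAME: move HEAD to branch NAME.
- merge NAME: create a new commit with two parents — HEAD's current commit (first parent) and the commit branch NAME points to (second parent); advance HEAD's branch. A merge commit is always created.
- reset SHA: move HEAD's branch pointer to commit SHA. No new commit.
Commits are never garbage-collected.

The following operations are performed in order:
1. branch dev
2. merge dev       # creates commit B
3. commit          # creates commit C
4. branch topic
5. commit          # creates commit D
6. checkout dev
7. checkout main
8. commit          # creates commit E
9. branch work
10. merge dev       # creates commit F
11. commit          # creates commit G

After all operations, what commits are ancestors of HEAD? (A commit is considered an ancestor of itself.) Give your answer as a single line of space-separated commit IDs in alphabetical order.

After op 1 (branch): HEAD=main@A [dev=A main=A]
After op 2 (merge): HEAD=main@B [dev=A main=B]
After op 3 (commit): HEAD=main@C [dev=A main=C]
After op 4 (branch): HEAD=main@C [dev=A main=C topic=C]
After op 5 (commit): HEAD=main@D [dev=A main=D topic=C]
After op 6 (checkout): HEAD=dev@A [dev=A main=D topic=C]
After op 7 (checkout): HEAD=main@D [dev=A main=D topic=C]
After op 8 (commit): HEAD=main@E [dev=A main=E topic=C]
After op 9 (branch): HEAD=main@E [dev=A main=E topic=C work=E]
After op 10 (merge): HEAD=main@F [dev=A main=F topic=C work=E]
After op 11 (commit): HEAD=main@G [dev=A main=G topic=C work=E]

Answer: A B C D E F G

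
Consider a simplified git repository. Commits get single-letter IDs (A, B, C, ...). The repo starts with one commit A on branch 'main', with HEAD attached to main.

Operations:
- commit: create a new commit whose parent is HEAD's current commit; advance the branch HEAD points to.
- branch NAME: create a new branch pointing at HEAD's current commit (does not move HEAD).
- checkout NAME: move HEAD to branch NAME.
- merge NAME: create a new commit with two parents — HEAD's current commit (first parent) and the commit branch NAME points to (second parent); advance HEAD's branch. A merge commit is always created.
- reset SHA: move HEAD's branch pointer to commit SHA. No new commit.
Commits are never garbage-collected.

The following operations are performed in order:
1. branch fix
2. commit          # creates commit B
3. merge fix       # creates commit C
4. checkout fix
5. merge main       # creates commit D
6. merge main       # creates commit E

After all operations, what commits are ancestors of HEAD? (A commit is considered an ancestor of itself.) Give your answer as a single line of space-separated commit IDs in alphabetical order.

After op 1 (branch): HEAD=main@A [fix=A main=A]
After op 2 (commit): HEAD=main@B [fix=A main=B]
After op 3 (merge): HEAD=main@C [fix=A main=C]
After op 4 (checkout): HEAD=fix@A [fix=A main=C]
After op 5 (merge): HEAD=fix@D [fix=D main=C]
After op 6 (merge): HEAD=fix@E [fix=E main=C]

Answer: A B C D E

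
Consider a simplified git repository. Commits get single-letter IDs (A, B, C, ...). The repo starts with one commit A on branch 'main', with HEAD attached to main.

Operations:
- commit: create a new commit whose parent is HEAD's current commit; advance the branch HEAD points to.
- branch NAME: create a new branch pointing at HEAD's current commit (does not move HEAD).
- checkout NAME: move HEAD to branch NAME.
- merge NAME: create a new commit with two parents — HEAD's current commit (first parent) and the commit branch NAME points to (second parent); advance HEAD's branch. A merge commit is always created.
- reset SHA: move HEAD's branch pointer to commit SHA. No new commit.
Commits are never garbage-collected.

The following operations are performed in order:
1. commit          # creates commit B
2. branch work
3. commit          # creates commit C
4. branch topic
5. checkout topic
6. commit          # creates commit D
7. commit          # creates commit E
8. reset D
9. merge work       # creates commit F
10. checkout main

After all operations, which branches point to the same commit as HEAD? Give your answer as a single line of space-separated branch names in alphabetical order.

After op 1 (commit): HEAD=main@B [main=B]
After op 2 (branch): HEAD=main@B [main=B work=B]
After op 3 (commit): HEAD=main@C [main=C work=B]
After op 4 (branch): HEAD=main@C [main=C topic=C work=B]
After op 5 (checkout): HEAD=topic@C [main=C topic=C work=B]
After op 6 (commit): HEAD=topic@D [main=C topic=D work=B]
After op 7 (commit): HEAD=topic@E [main=C topic=E work=B]
After op 8 (reset): HEAD=topic@D [main=C topic=D work=B]
After op 9 (merge): HEAD=topic@F [main=C topic=F work=B]
After op 10 (checkout): HEAD=main@C [main=C topic=F work=B]

Answer: main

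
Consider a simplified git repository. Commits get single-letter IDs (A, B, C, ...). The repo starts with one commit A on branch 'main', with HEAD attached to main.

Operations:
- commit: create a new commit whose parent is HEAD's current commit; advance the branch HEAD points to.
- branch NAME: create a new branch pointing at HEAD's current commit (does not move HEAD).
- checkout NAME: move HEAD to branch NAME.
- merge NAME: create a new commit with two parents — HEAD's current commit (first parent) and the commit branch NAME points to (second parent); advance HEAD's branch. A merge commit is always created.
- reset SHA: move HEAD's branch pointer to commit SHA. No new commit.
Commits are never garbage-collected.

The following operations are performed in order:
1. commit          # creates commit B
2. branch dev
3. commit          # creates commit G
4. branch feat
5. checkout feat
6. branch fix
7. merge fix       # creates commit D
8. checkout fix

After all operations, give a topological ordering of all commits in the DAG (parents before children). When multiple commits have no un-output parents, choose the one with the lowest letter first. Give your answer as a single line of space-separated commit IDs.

After op 1 (commit): HEAD=main@B [main=B]
After op 2 (branch): HEAD=main@B [dev=B main=B]
After op 3 (commit): HEAD=main@G [dev=B main=G]
After op 4 (branch): HEAD=main@G [dev=B feat=G main=G]
After op 5 (checkout): HEAD=feat@G [dev=B feat=G main=G]
After op 6 (branch): HEAD=feat@G [dev=B feat=G fix=G main=G]
After op 7 (merge): HEAD=feat@D [dev=B feat=D fix=G main=G]
After op 8 (checkout): HEAD=fix@G [dev=B feat=D fix=G main=G]
commit A: parents=[]
commit B: parents=['A']
commit D: parents=['G', 'G']
commit G: parents=['B']

Answer: A B G D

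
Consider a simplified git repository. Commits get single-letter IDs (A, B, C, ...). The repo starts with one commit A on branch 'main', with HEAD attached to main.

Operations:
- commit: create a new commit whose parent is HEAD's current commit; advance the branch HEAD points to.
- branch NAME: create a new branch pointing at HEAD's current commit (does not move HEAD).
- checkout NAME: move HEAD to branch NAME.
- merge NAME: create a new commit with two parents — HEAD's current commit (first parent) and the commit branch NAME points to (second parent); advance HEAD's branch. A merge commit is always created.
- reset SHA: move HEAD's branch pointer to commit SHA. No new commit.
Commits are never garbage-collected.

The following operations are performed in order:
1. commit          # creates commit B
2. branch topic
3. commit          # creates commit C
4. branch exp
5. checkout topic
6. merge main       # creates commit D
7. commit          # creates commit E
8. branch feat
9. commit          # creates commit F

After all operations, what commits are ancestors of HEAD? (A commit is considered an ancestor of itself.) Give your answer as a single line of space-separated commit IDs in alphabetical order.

Answer: A B C D E F

Derivation:
After op 1 (commit): HEAD=main@B [main=B]
After op 2 (branch): HEAD=main@B [main=B topic=B]
After op 3 (commit): HEAD=main@C [main=C topic=B]
After op 4 (branch): HEAD=main@C [exp=C main=C topic=B]
After op 5 (checkout): HEAD=topic@B [exp=C main=C topic=B]
After op 6 (merge): HEAD=topic@D [exp=C main=C topic=D]
After op 7 (commit): HEAD=topic@E [exp=C main=C topic=E]
After op 8 (branch): HEAD=topic@E [exp=C feat=E main=C topic=E]
After op 9 (commit): HEAD=topic@F [exp=C feat=E main=C topic=F]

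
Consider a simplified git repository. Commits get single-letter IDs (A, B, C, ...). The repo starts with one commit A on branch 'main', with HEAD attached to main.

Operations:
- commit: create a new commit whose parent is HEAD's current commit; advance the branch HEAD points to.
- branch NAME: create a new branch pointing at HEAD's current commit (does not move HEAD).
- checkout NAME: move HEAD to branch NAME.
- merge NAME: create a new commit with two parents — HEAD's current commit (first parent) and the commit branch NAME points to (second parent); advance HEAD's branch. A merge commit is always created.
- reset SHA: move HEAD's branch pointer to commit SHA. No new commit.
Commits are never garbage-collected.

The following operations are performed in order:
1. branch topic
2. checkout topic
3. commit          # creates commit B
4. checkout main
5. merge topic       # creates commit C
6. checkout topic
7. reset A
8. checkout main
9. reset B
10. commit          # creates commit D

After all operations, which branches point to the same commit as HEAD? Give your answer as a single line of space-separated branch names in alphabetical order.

After op 1 (branch): HEAD=main@A [main=A topic=A]
After op 2 (checkout): HEAD=topic@A [main=A topic=A]
After op 3 (commit): HEAD=topic@B [main=A topic=B]
After op 4 (checkout): HEAD=main@A [main=A topic=B]
After op 5 (merge): HEAD=main@C [main=C topic=B]
After op 6 (checkout): HEAD=topic@B [main=C topic=B]
After op 7 (reset): HEAD=topic@A [main=C topic=A]
After op 8 (checkout): HEAD=main@C [main=C topic=A]
After op 9 (reset): HEAD=main@B [main=B topic=A]
After op 10 (commit): HEAD=main@D [main=D topic=A]

Answer: main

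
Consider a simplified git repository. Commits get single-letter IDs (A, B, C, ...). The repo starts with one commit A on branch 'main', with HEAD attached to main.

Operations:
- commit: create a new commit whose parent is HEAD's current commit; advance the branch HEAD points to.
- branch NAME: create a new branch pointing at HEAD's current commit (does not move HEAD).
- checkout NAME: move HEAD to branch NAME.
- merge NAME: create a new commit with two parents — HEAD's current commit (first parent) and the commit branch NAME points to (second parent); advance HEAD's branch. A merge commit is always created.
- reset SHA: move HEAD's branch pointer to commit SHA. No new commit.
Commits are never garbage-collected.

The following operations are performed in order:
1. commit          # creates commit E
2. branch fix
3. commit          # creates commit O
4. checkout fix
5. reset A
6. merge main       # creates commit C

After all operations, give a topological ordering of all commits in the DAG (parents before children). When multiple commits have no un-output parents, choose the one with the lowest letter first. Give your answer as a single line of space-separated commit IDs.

After op 1 (commit): HEAD=main@E [main=E]
After op 2 (branch): HEAD=main@E [fix=E main=E]
After op 3 (commit): HEAD=main@O [fix=E main=O]
After op 4 (checkout): HEAD=fix@E [fix=E main=O]
After op 5 (reset): HEAD=fix@A [fix=A main=O]
After op 6 (merge): HEAD=fix@C [fix=C main=O]
commit A: parents=[]
commit C: parents=['A', 'O']
commit E: parents=['A']
commit O: parents=['E']

Answer: A E O C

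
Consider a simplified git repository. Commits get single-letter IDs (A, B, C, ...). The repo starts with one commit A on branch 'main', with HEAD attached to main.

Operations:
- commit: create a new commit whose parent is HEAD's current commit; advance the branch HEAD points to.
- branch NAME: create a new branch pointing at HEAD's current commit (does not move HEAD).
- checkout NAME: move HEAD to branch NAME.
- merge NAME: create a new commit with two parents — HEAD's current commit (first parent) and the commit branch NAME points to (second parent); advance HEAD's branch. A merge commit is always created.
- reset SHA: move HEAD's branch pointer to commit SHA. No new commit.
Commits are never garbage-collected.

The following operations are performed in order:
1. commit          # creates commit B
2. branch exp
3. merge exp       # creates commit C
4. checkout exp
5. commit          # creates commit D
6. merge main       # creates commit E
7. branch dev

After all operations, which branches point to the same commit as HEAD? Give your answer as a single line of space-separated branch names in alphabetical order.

Answer: dev exp

Derivation:
After op 1 (commit): HEAD=main@B [main=B]
After op 2 (branch): HEAD=main@B [exp=B main=B]
After op 3 (merge): HEAD=main@C [exp=B main=C]
After op 4 (checkout): HEAD=exp@B [exp=B main=C]
After op 5 (commit): HEAD=exp@D [exp=D main=C]
After op 6 (merge): HEAD=exp@E [exp=E main=C]
After op 7 (branch): HEAD=exp@E [dev=E exp=E main=C]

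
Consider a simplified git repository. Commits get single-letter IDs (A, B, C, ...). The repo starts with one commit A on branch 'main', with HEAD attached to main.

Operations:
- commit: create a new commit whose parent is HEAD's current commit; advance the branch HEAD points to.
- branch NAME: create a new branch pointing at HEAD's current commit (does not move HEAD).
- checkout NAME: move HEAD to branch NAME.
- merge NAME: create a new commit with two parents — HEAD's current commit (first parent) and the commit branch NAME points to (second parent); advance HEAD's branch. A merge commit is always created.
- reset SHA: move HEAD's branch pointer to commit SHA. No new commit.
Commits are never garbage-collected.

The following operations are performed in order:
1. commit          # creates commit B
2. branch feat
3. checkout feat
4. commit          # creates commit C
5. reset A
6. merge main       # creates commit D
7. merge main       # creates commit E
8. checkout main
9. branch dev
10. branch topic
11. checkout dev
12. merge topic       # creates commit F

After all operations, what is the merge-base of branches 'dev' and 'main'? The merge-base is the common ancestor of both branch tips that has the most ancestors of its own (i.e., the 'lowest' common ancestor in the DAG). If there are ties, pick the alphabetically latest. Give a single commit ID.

After op 1 (commit): HEAD=main@B [main=B]
After op 2 (branch): HEAD=main@B [feat=B main=B]
After op 3 (checkout): HEAD=feat@B [feat=B main=B]
After op 4 (commit): HEAD=feat@C [feat=C main=B]
After op 5 (reset): HEAD=feat@A [feat=A main=B]
After op 6 (merge): HEAD=feat@D [feat=D main=B]
After op 7 (merge): HEAD=feat@E [feat=E main=B]
After op 8 (checkout): HEAD=main@B [feat=E main=B]
After op 9 (branch): HEAD=main@B [dev=B feat=E main=B]
After op 10 (branch): HEAD=main@B [dev=B feat=E main=B topic=B]
After op 11 (checkout): HEAD=dev@B [dev=B feat=E main=B topic=B]
After op 12 (merge): HEAD=dev@F [dev=F feat=E main=B topic=B]
ancestors(dev=F): ['A', 'B', 'F']
ancestors(main=B): ['A', 'B']
common: ['A', 'B']

Answer: B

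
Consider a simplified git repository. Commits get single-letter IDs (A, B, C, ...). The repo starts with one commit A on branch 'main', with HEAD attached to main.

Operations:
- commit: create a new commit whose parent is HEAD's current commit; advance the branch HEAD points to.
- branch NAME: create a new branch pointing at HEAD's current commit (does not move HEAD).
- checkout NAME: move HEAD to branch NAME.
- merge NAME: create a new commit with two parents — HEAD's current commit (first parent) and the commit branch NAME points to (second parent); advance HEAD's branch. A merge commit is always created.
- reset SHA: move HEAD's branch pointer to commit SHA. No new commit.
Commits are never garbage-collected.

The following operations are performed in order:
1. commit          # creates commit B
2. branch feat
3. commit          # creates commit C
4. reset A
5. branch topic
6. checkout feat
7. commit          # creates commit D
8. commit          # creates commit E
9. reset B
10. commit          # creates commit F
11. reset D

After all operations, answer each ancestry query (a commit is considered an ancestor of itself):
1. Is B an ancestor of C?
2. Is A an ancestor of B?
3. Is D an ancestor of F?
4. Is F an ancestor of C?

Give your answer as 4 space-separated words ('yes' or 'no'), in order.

After op 1 (commit): HEAD=main@B [main=B]
After op 2 (branch): HEAD=main@B [feat=B main=B]
After op 3 (commit): HEAD=main@C [feat=B main=C]
After op 4 (reset): HEAD=main@A [feat=B main=A]
After op 5 (branch): HEAD=main@A [feat=B main=A topic=A]
After op 6 (checkout): HEAD=feat@B [feat=B main=A topic=A]
After op 7 (commit): HEAD=feat@D [feat=D main=A topic=A]
After op 8 (commit): HEAD=feat@E [feat=E main=A topic=A]
After op 9 (reset): HEAD=feat@B [feat=B main=A topic=A]
After op 10 (commit): HEAD=feat@F [feat=F main=A topic=A]
After op 11 (reset): HEAD=feat@D [feat=D main=A topic=A]
ancestors(C) = {A,B,C}; B in? yes
ancestors(B) = {A,B}; A in? yes
ancestors(F) = {A,B,F}; D in? no
ancestors(C) = {A,B,C}; F in? no

Answer: yes yes no no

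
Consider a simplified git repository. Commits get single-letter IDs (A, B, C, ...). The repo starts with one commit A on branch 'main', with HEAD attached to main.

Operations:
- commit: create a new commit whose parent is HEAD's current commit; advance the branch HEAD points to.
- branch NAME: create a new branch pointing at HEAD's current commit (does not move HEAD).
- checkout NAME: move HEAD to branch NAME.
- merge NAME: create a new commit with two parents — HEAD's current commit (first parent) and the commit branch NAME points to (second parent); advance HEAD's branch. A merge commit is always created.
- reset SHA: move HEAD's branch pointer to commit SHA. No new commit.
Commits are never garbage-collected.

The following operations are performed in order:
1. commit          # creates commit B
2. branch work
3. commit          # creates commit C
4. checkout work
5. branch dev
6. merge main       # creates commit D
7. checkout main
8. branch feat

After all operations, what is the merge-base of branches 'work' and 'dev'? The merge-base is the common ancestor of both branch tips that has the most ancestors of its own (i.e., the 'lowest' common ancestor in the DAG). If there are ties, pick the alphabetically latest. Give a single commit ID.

Answer: B

Derivation:
After op 1 (commit): HEAD=main@B [main=B]
After op 2 (branch): HEAD=main@B [main=B work=B]
After op 3 (commit): HEAD=main@C [main=C work=B]
After op 4 (checkout): HEAD=work@B [main=C work=B]
After op 5 (branch): HEAD=work@B [dev=B main=C work=B]
After op 6 (merge): HEAD=work@D [dev=B main=C work=D]
After op 7 (checkout): HEAD=main@C [dev=B main=C work=D]
After op 8 (branch): HEAD=main@C [dev=B feat=C main=C work=D]
ancestors(work=D): ['A', 'B', 'C', 'D']
ancestors(dev=B): ['A', 'B']
common: ['A', 'B']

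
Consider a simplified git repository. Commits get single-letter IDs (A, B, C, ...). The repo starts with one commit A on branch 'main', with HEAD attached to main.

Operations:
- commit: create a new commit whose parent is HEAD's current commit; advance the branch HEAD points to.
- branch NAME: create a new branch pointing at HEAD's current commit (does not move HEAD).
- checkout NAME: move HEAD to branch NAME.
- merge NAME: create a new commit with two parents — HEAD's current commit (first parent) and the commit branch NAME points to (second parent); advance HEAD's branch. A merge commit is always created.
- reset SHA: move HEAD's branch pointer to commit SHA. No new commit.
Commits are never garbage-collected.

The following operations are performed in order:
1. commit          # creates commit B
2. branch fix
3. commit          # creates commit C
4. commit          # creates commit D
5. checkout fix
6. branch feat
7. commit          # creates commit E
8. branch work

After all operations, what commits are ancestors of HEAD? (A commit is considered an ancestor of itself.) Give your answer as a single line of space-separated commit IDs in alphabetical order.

After op 1 (commit): HEAD=main@B [main=B]
After op 2 (branch): HEAD=main@B [fix=B main=B]
After op 3 (commit): HEAD=main@C [fix=B main=C]
After op 4 (commit): HEAD=main@D [fix=B main=D]
After op 5 (checkout): HEAD=fix@B [fix=B main=D]
After op 6 (branch): HEAD=fix@B [feat=B fix=B main=D]
After op 7 (commit): HEAD=fix@E [feat=B fix=E main=D]
After op 8 (branch): HEAD=fix@E [feat=B fix=E main=D work=E]

Answer: A B E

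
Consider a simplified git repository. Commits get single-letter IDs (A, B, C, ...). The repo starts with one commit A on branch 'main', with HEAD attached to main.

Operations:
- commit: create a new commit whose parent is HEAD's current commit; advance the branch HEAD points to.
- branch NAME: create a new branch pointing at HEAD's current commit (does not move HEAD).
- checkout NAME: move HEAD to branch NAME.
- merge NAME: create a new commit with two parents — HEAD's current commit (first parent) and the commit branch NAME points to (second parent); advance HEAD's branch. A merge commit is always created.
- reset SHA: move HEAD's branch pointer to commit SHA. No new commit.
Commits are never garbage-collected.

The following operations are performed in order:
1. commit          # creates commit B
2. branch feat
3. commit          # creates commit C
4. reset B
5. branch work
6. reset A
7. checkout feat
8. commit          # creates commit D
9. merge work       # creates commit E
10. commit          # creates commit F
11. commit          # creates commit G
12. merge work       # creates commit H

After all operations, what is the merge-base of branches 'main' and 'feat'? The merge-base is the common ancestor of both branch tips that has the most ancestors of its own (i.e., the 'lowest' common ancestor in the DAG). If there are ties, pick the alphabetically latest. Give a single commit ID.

Answer: A

Derivation:
After op 1 (commit): HEAD=main@B [main=B]
After op 2 (branch): HEAD=main@B [feat=B main=B]
After op 3 (commit): HEAD=main@C [feat=B main=C]
After op 4 (reset): HEAD=main@B [feat=B main=B]
After op 5 (branch): HEAD=main@B [feat=B main=B work=B]
After op 6 (reset): HEAD=main@A [feat=B main=A work=B]
After op 7 (checkout): HEAD=feat@B [feat=B main=A work=B]
After op 8 (commit): HEAD=feat@D [feat=D main=A work=B]
After op 9 (merge): HEAD=feat@E [feat=E main=A work=B]
After op 10 (commit): HEAD=feat@F [feat=F main=A work=B]
After op 11 (commit): HEAD=feat@G [feat=G main=A work=B]
After op 12 (merge): HEAD=feat@H [feat=H main=A work=B]
ancestors(main=A): ['A']
ancestors(feat=H): ['A', 'B', 'D', 'E', 'F', 'G', 'H']
common: ['A']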